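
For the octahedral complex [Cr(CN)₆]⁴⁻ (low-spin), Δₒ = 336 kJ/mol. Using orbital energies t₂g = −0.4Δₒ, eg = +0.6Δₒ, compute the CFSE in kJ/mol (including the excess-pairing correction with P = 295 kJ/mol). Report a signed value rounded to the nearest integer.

-243

Each CN⁻ contributes -1; 6 × (-1) = -6. With overall charge -4, Cr is in the +2 oxidation state.
Cr²⁺: group 6, so d-count = 6 − 2 = 4.
The d⁴ electrons fill as t₂g⁴ eg⁰.
CFSE(orbital) = 4×(-0.4Δₒ) + 0×(0.6Δₒ) = -1.6Δₒ; with Δₒ = 336 kJ/mol that is -538 kJ/mol.
Pairing penalty: 1 pair vs 0 in the high-spin reference → 1 extra × P = 295 kJ/mol.
Combining: -538 + 295 = -243 kJ/mol.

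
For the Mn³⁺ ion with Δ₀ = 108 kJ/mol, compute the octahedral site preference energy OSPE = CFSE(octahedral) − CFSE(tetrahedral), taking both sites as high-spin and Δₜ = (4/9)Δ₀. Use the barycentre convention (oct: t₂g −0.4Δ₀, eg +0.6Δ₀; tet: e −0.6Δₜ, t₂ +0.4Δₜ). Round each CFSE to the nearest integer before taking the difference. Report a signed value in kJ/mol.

Mn³⁺: group 7, so d-count = 7 − 3 = 4.
In an octahedral site d⁴ (HS) is t₂g³ eg¹, giving CFSE(oct) = -0.6Δ₀ = -65 kJ/mol.
Tetrahedral: e² t₂², CFSE = 2(−0.6) + 2(+0.4) = -0.4Δₜ = -0.4 × (4/9) × 108 = -19 kJ/mol.
OSPE = CFSE(oct) − CFSE(tet) = -65 − (-19) = -46 kJ/mol.

-46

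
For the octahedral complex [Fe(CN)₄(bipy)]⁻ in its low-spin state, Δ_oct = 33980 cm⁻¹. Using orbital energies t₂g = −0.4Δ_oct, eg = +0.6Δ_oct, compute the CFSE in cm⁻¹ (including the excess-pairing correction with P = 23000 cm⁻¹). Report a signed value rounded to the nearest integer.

-21960

Ligand charges: 4×(-1) from CN⁻ and 1×(+0) from bipy sum to -4; with overall charge -1, Fe is +3.
Fe sits in group 8; removing 3 electrons leaves Fe³⁺ with 8 − 3 = 5 d electrons.
Configuration: t₂g⁵ eg⁰.
Orbital CFSE = 5(-0.4) + 0(0.6) = -2.0Δ_oct = -2.0 × 33980 = -67960 cm⁻¹.
Pairing penalty: 2 pairs vs 0 in the high-spin reference → 2 extra × P = 46000 cm⁻¹.
Overall CFSE = -67960 + 46000 = -21960 cm⁻¹.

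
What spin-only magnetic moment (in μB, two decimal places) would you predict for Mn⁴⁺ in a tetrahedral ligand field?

Mn⁴⁺: group 7, so d-count = 7 − 4 = 3.
Tetrahedral fields are weak (Δₜ ≈ 4/9 Δₒ), so electrons fill high-spin.
Configuration: e² t₂¹ → 3 unpaired electrons.
μ(spin-only) = √[3(3+2)] = √15 ≈ 3.87 μB.

3.87 μB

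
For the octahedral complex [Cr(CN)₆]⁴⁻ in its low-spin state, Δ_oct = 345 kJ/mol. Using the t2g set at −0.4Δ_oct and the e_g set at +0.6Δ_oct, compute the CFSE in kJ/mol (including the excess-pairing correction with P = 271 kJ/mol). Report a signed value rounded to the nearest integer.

-281

Each CN⁻ contributes -1; 6 × (-1) = -6. With overall charge -4, Cr is in the +2 oxidation state.
Group 6 minus oxidation state +2 gives a d⁴ configuration for Cr²⁺.
Configuration: t2g^4 e_g^0.
CFSE(orbital) = 4×(-0.4Δ_oct) + 0×(0.6Δ_oct) = -1.6Δ_oct; with Δ_oct = 345 kJ/mol that is -552 kJ/mol.
High-spin d⁴ would be t2g^3 e_g^1 with 0 pairs; low-spin has 1, so 1 excess pair costs +1P = +271 kJ/mol.
Overall CFSE = -552 + 271 = -281 kJ/mol.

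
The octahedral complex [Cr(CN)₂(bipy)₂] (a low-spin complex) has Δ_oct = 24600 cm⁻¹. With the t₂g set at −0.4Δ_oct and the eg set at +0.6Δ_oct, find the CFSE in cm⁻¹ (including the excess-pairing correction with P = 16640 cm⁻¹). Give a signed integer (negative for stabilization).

-22720

Ligand charges: 2×(-1) from CN⁻ and 2×(+0) from bipy sum to -2; with overall charge +0, Cr is +2.
Cr²⁺: group 6, so d-count = 6 − 2 = 4.
Configuration: t₂g⁴ eg⁰.
CFSE(orbital) = 4×(-0.4Δ_oct) + 0×(0.6Δ_oct) = -1.6Δ_oct; with Δ_oct = 24600 cm⁻¹ that is -39360 cm⁻¹.
High-spin d⁴ would be t₂g³ eg¹ with 0 pairs; low-spin has 1, so 1 excess pair costs +1P = +16640 cm⁻¹.
Net CFSE = -39360 + 16640 = -22720 cm⁻¹.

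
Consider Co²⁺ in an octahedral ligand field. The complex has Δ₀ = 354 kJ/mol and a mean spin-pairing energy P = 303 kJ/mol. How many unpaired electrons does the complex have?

Co²⁺: group 9, so d-count = 9 − 2 = 7.
Since Δ₀ = 354 kJ/mol > P = 303 kJ/mol, the complex adopts the low-spin configuration.
That gives t₂g⁶ eg¹.
Unpaired electrons: 1.

1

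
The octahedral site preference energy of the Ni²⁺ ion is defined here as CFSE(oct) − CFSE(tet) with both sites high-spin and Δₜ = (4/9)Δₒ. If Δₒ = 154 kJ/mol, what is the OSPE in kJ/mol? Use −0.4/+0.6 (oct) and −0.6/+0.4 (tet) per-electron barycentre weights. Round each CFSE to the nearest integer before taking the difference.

-130

Group 10 minus oxidation state +2 gives a d⁸ configuration for Ni²⁺.
In an octahedral site d⁸ (HS) is t₂g⁶ eg², giving CFSE(oct) = -1.2Δₒ = -185 kJ/mol.
In a tetrahedral site the filling is e⁴ t₂⁴: CFSE(tet) = -0.8Δₜ = -0.8 × (4/9)(154) = -55 kJ/mol.
OSPE = CFSE(oct) − CFSE(tet) = -185 − (-55) = -130 kJ/mol.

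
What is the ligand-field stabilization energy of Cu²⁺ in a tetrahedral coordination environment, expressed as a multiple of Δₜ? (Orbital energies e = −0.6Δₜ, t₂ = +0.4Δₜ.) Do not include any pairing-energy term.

Cu is in group 11, so Cu²⁺ is d⁹ (11 − 2 = 9).
With tetrahedral geometry the complex is necessarily high-spin.
Configuration: e⁴ t₂⁵.
CFSE = 4(-0.6Δₜ) + 5(0.4Δₜ) = -2.4Δₜ + 2.0Δₜ = -0.4Δₜ.

-0.4 Δₜ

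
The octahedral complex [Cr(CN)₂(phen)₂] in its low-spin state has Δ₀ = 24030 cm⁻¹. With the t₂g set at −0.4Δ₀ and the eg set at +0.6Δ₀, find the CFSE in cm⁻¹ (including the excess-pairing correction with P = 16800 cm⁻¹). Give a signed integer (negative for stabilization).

-21648

Ligand charges: 2×(-1) from CN⁻ and 2×(+0) from phen sum to -2; with overall charge +0, Cr is +2.
Group 6 minus oxidation state +2 gives a d⁴ configuration for Cr²⁺.
The d⁴ electrons fill as t₂g⁴ eg⁰.
CFSE(orbital) = 4×(-0.4Δ₀) + 0×(0.6Δ₀) = -1.6Δ₀; with Δ₀ = 24030 cm⁻¹ that is -38448 cm⁻¹.
High-spin d⁴ would be t₂g³ eg¹ with 0 pairs; low-spin has 1, so 1 excess pair costs +1P = +16800 cm⁻¹.
Combining: -38448 + 16800 = -21648 cm⁻¹.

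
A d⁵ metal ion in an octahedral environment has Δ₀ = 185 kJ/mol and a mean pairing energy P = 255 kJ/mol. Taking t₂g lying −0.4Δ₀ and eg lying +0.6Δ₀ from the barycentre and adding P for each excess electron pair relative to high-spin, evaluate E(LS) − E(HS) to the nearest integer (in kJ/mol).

High-spin: t₂g³ eg², CFSE = 0.0Δ₀ = 0 kJ/mol.
For low-spin the configuration is t₂g⁵ eg⁰: orbital energy -2.0 × 185 = -370 kJ/mol, and 2 additional pairs relative to high-spin add 510 kJ/mol, giving 140 kJ/mol.
E(LS) − E(HS) = 140 − (0) = 140 kJ/mol.

140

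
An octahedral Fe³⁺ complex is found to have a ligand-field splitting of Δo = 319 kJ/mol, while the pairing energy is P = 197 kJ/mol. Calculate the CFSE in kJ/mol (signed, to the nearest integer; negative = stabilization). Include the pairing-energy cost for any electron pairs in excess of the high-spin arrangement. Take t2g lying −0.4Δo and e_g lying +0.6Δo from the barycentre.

-244

Fe sits in group 8; removing 3 electrons leaves Fe³⁺ with 8 − 3 = 5 d electrons.
With Δo > P the complex is low-spin.
Filling d⁵ accordingly: t2g^5 e_g^0.
Orbital CFSE = -2.0Δo = -2.0 × 319 = -638 kJ/mol.
Excess pairs vs high-spin: 2 − 0 = 2; pairing cost = +394 kJ/mol.
Net CFSE = -638 + 394 = -244 kJ/mol.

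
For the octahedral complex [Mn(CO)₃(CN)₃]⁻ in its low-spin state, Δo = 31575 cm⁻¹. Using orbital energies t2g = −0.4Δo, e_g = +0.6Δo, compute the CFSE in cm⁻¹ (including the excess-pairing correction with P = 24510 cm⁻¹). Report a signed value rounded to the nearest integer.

Ligand charges: 3×(+0) from CO and 3×(-1) from CN⁻ sum to -3; with overall charge -1, Mn is +2.
Mn is in group 7, so Mn²⁺ is d⁵ (7 − 2 = 5).
Electron filling gives t2g^5 e_g^0.
The orbital stabilization is -2.0Δo = -2.0 × 31575 = -63150 cm⁻¹.
Relative to high-spin t2g^3 e_g^2 (0 paired), the low-spin configuration has 2 additional pairs, contributing +2 × 24510 = +49020 cm⁻¹.
Combining: -63150 + 49020 = -14130 cm⁻¹.

-14130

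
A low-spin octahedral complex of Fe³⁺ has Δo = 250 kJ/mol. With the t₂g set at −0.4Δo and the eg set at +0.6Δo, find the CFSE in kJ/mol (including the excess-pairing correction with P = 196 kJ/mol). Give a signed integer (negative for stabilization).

-108

Fe is in group 8, so Fe³⁺ is d⁵ (8 − 3 = 5).
Electron filling gives t₂g⁵ eg⁰.
Orbital CFSE = 5(-0.4) + 0(0.6) = -2.0Δo = -2.0 × 250 = -500 kJ/mol.
High-spin d⁵ would be t₂g³ eg² with 0 pairs; low-spin has 2, so 2 excess pairs cost +2P = +392 kJ/mol.
Overall CFSE = -500 + 392 = -108 kJ/mol.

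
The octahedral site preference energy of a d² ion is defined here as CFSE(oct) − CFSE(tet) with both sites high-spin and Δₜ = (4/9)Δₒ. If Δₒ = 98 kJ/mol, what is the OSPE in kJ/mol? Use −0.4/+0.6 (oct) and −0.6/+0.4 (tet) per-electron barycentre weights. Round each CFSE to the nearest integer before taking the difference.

-26

Octahedral high-spin t2g^2 e_g^0: CFSE = -0.8 × 98 = -78 kJ/mol.
In a tetrahedral site the filling is e^2 t2^0: CFSE(tet) = -1.2Δₜ = -1.2 × (4/9)(98) = -52 kJ/mol.
OSPE = CFSE(oct) − CFSE(tet) = -78 − (-52) = -26 kJ/mol.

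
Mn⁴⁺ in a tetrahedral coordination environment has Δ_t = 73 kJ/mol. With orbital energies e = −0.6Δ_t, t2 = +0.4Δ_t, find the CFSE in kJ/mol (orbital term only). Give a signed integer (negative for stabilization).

-58

Mn sits in group 7; removing 4 electrons leaves Mn⁴⁺ with 7 − 4 = 3 d electrons.
With tetrahedral geometry the complex is necessarily high-spin.
Electron filling gives e^2 t2^1.
Orbital CFSE = 2(-0.6) + 1(0.4) = -0.8Δ_t = -0.8 × 73 = -58 kJ/mol.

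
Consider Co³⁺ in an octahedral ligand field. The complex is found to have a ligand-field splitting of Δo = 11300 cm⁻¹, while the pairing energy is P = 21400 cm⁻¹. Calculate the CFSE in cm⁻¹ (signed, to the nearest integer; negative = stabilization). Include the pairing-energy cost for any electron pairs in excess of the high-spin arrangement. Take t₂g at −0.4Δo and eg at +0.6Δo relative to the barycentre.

-4520

Co³⁺: group 9, so d-count = 9 − 3 = 6.
Δo < P, so pairing is avoided: the ground state is high-spin.
Filling d⁶ accordingly: t₂g⁴ eg².
Orbital CFSE = -0.4Δo = -0.4 × 11300 = -4520 cm⁻¹.
High-spin has no excess pairs, so no pairing correction applies.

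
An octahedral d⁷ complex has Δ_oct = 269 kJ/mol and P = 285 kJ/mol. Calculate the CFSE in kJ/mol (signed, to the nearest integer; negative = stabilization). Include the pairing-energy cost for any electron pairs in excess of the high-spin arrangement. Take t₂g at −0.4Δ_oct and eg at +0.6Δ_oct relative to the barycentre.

-215

Here Δ_oct < P (269 < 285), so the high-spin state is favoured.
Filling d⁷ accordingly: t₂g⁵ eg².
Orbital CFSE = -0.8Δ_oct = -0.8 × 269 = -215 kJ/mol.
High-spin has no excess pairs, so no pairing correction applies.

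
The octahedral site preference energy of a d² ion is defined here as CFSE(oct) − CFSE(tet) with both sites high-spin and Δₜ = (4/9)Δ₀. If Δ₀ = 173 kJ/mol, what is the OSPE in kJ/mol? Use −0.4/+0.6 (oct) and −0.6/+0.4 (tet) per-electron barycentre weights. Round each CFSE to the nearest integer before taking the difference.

-46

Octahedral (high-spin): t2g^2 e_g^0, CFSE = 2(−0.4) + 0(+0.6) = -0.8Δ₀ = -0.8 × 173 = -138 kJ/mol.
Tetrahedral: e^2 t2^0, CFSE = 2(−0.6) + 0(+0.4) = -1.2Δₜ = -1.2 × (4/9) × 173 = -92 kJ/mol.
Subtracting, OSPE = -138 − (-92) = -46 kJ/mol.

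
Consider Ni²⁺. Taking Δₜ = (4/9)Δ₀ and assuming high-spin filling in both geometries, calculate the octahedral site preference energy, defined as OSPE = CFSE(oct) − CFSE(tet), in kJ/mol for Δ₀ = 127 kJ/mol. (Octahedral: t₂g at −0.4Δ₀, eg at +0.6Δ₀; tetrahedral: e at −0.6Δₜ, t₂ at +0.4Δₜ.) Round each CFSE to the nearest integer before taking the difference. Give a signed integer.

-107

Ni sits in group 10; removing 2 electrons leaves Ni²⁺ with 10 − 2 = 8 d electrons.
Octahedral (high-spin): t₂g⁶ eg², CFSE = 6(−0.4) + 2(+0.6) = -1.2Δ₀ = -1.2 × 127 = -152 kJ/mol.
Tetrahedral e⁴ t₂⁴ gives -0.8Δₜ = -0.8 × (4/9) × 127 = -45 kJ/mol.
OSPE = -152 − (-45) = -107 kJ/mol.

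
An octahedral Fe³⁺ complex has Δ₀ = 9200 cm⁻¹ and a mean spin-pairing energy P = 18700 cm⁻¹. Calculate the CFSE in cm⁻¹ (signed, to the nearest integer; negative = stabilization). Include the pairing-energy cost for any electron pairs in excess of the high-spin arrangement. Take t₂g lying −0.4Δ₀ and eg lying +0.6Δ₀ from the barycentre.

0

Fe³⁺: group 8, so d-count = 8 − 3 = 5.
Δ₀ < P, so pairing is avoided: the ground state is high-spin.
That gives t₂g³ eg².
Orbital CFSE = 0.0Δ₀ = 0.0 × 9200 = 0 cm⁻¹.
High-spin has no excess pairs, so no pairing correction applies.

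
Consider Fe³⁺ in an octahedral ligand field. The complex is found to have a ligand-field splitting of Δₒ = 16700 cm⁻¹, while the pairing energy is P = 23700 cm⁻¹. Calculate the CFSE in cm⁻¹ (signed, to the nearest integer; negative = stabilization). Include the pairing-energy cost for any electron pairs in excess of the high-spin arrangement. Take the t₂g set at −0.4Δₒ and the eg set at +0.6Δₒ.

Group 8 minus oxidation state +3 gives a d⁵ configuration for Fe³⁺.
Here Δₒ < P (16700 < 23700), so the high-spin state is favoured.
Filling d⁵ accordingly: t₂g³ eg².
Orbital CFSE = 0.0Δₒ = 0.0 × 16700 = 0 cm⁻¹.
High-spin has no excess pairs, so no pairing correction applies.

0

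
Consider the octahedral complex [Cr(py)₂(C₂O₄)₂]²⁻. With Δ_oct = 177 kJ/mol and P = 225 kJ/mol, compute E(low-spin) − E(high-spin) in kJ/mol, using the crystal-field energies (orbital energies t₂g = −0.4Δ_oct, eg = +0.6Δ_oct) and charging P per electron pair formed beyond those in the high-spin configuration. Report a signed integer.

48

Ligand charges: 2×(+0) from py and 2×(-2) from C₂O₄²⁻ sum to -4; with overall charge -2, Cr is +2.
Cr²⁺: group 6, so d-count = 6 − 2 = 4.
In the high-spin limit (t₂g³ eg¹) the orbital term is -0.6Δ_oct = -106 kJ/mol, with no excess pairing.
Low-spin t₂g⁴ eg⁰ gives -1.6Δ_oct = -283 kJ/mol, but forming 1 extra pair costs 1P = 225 kJ/mol, so E(LS) = -283 + 225 = -58 kJ/mol.
E(LS) − E(HS) = -58 − (-106) = 48 kJ/mol.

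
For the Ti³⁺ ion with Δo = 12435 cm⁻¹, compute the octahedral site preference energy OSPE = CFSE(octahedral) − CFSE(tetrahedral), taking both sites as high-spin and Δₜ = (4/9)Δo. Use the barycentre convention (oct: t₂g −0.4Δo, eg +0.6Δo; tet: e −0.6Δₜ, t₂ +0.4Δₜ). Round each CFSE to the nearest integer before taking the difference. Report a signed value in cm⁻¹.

-1658

Ti³⁺: group 4, so d-count = 4 − 3 = 1.
Octahedral (high-spin): t₂g¹ eg⁰, CFSE = 1(−0.4) + 0(+0.6) = -0.4Δo = -0.4 × 12435 = -4974 cm⁻¹.
In a tetrahedral site the filling is e¹ t₂⁰: CFSE(tet) = -0.6Δₜ = -0.6 × (4/9)(12435) = -3316 cm⁻¹.
Subtracting, OSPE = -4974 − (-3316) = -1658 cm⁻¹.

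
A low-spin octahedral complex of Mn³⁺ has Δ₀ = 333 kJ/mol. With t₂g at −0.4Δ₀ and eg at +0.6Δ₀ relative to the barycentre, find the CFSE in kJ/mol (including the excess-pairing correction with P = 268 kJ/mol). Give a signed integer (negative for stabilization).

Mn is in group 7, so Mn³⁺ is d⁴ (7 − 3 = 4).
Electron filling gives t₂g⁴ eg⁰.
CFSE(orbital) = 4×(-0.4Δ₀) + 0×(0.6Δ₀) = -1.6Δ₀; with Δ₀ = 333 kJ/mol that is -533 kJ/mol.
High-spin d⁴ would be t₂g³ eg¹ with 0 pairs; low-spin has 1, so 1 excess pair costs +1P = +268 kJ/mol.
Net CFSE = -533 + 268 = -265 kJ/mol.

-265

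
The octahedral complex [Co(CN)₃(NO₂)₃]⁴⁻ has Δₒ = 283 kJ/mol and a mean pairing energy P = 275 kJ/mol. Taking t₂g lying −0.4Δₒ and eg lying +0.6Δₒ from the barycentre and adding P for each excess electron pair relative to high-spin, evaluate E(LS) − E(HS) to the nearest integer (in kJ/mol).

-8

Ligand charges: 3×(-1) from CN⁻ and 3×(-1) from NO₂⁻ sum to -6; with overall charge -4, Co is +2.
Co sits in group 9; removing 2 electrons leaves Co²⁺ with 9 − 2 = 7 d electrons.
High-spin: t₂g⁵ eg², CFSE = -0.8Δₒ = -226 kJ/mol.
For low-spin the configuration is t₂g⁶ eg¹: orbital energy -1.8 × 283 = -509 kJ/mol, and 1 additional pair relative to high-spin adds 275 kJ/mol, giving -234 kJ/mol.
The difference is -234 − (-226) = -8 kJ/mol, so low-spin lies lower.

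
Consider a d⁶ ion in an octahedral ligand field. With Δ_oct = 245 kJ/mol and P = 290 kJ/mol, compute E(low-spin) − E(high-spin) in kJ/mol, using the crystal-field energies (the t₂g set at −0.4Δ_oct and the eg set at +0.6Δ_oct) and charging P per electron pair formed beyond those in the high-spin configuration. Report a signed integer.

High-spin: t₂g⁴ eg², CFSE = -0.4Δ_oct = -98 kJ/mol.
Low-spin: t₂g⁶ eg⁰, orbital CFSE = -2.4Δ_oct = -588 kJ/mol; plus 2 excess pairs × P = +580 kJ/mol; total -8 kJ/mol.
Thus E(LS) − E(HS) = 90 kJ/mol.

90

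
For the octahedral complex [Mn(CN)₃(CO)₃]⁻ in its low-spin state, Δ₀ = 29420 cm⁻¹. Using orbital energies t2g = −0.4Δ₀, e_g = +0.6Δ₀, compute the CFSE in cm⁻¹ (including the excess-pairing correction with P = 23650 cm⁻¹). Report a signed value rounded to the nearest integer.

-11540

Ligand charges: 3×(-1) from CN⁻ and 3×(+0) from CO sum to -3; with overall charge -1, Mn is +2.
Mn²⁺: group 7, so d-count = 7 − 2 = 5.
Configuration: t2g^5 e_g^0.
The orbital stabilization is -2.0Δ₀ = -2.0 × 29420 = -58840 cm⁻¹.
Pairing penalty: 2 pairs vs 0 in the high-spin reference → 2 extra × P = 47300 cm⁻¹.
Net CFSE = -58840 + 47300 = -11540 cm⁻¹.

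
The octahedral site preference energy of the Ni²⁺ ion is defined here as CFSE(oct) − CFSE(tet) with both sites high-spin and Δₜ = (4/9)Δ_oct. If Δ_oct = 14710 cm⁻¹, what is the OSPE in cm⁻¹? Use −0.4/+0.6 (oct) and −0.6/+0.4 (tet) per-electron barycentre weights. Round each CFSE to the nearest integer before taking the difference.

Group 10 minus oxidation state +2 gives a d⁸ configuration for Ni²⁺.
In an octahedral site d⁸ (HS) is t₂g⁶ eg², giving CFSE(oct) = -1.2Δ_oct = -17652 cm⁻¹.
In a tetrahedral site the filling is e⁴ t₂⁴: CFSE(tet) = -0.8Δₜ = -0.8 × (4/9)(14710) = -5230 cm⁻¹.
OSPE = -17652 − (-5230) = -12422 cm⁻¹.

-12422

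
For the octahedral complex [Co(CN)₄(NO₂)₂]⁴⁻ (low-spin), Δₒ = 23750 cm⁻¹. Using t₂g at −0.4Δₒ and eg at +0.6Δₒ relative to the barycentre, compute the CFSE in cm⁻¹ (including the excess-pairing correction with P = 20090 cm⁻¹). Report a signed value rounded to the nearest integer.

Ligand charges: 4×(-1) from CN⁻ and 2×(-1) from NO₂⁻ sum to -6; with overall charge -4, Co is +2.
Co is in group 9, so Co²⁺ is d⁷ (9 − 2 = 7).
The d⁷ electrons fill as t₂g⁶ eg¹.
Orbital CFSE = 6(-0.4) + 1(0.6) = -1.8Δₒ = -1.8 × 23750 = -42750 cm⁻¹.
High-spin d⁷ would be t₂g⁵ eg² with 2 pairs; low-spin has 3, so 1 excess pair costs +1P = +20090 cm⁻¹.
Net CFSE = -42750 + 20090 = -22660 cm⁻¹.

-22660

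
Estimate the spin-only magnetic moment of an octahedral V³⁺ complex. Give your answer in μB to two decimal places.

Group 5 minus oxidation state +3 gives a d² configuration for V³⁺.
For octahedral d² the high- and low-spin configurations coincide.
Configuration: t2g^2 e_g^0 → 2 unpaired electrons.
μ(spin-only) = √[2(2+2)] = √8 ≈ 2.83 μB.

2.83 μB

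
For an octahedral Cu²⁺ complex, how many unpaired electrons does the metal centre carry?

Cu is in group 11, so Cu²⁺ is d⁹ (11 − 2 = 9).
For octahedral d⁹ the high- and low-spin configurations coincide.
Configuration: t₂g⁶ eg³, giving 1 unpaired electron.

1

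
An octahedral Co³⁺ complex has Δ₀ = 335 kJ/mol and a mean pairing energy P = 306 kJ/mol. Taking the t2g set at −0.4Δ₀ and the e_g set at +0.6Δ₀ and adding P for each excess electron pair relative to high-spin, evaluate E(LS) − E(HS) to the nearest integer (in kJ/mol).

-58

Group 9 minus oxidation state +3 gives a d⁶ configuration for Co³⁺.
High-spin d⁶ fills as t2g^4 e_g^2 with CFSE 4(−0.4) + 2(+0.6) = -0.4Δ₀ = -134 kJ/mol.
Low-spin: t2g^6 e_g^0, orbital CFSE = -2.4Δ₀ = -804 kJ/mol; plus 2 excess pairs × P = +612 kJ/mol; total -192 kJ/mol.
The difference is -192 − (-134) = -58 kJ/mol, so low-spin lies lower.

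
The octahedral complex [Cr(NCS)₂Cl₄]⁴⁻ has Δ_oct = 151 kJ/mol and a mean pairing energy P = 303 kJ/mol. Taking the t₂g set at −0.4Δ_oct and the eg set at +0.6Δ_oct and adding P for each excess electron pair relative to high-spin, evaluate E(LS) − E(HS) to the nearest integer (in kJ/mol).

152

Ligand charges: 2×(-1) from NCS⁻ and 4×(-1) from Cl⁻ sum to -6; with overall charge -4, Cr is +2.
Cr is in group 6, so Cr²⁺ is d⁴ (6 − 2 = 4).
High-spin d⁴ fills as t₂g³ eg¹ with CFSE 3(−0.4) + 1(+0.6) = -0.6Δ_oct = -91 kJ/mol.
For low-spin the configuration is t₂g⁴ eg⁰: orbital energy -1.6 × 151 = -242 kJ/mol, and 1 additional pair relative to high-spin adds 303 kJ/mol, giving 61 kJ/mol.
Thus E(LS) − E(HS) = 152 kJ/mol.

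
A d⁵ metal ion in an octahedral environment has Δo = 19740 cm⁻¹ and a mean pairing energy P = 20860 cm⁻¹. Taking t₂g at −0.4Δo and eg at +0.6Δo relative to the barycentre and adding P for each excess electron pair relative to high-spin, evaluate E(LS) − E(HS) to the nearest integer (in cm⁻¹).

High-spin d⁵ fills as t₂g³ eg² with CFSE 3(−0.4) + 2(+0.6) = 0.0Δo = 0 cm⁻¹.
Low-spin: t₂g⁵ eg⁰, orbital CFSE = -2.0Δo = -39480 cm⁻¹; plus 2 excess pairs × P = +41720 cm⁻¹; total 2240 cm⁻¹.
Thus E(LS) − E(HS) = 2240 cm⁻¹.

2240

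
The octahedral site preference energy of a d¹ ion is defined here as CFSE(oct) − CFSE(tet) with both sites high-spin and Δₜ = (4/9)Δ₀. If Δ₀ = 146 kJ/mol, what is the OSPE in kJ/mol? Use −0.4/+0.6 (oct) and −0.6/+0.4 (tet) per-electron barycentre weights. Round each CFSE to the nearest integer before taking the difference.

In an octahedral site d¹ (HS) is t2g^1 e_g^0, giving CFSE(oct) = -0.4Δ₀ = -58 kJ/mol.
Tetrahedral e^1 t2^0 gives -0.6Δₜ = -0.6 × (4/9) × 146 = -39 kJ/mol.
Subtracting, OSPE = -58 − (-39) = -19 kJ/mol.

-19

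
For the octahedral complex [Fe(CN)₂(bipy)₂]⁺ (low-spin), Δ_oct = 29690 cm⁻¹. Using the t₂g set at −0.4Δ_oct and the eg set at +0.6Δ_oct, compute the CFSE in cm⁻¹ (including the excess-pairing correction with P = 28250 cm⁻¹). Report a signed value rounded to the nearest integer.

-2880

Ligand charges: 2×(-1) from CN⁻ and 2×(+0) from bipy sum to -2; with overall charge +1, Fe is +3.
Fe³⁺: group 8, so d-count = 8 − 3 = 5.
Configuration: t₂g⁵ eg⁰.
Orbital CFSE = 5(-0.4) + 0(0.6) = -2.0Δ_oct = -2.0 × 29690 = -59380 cm⁻¹.
Relative to high-spin t₂g³ eg² (0 paired), the low-spin configuration has 2 additional pairs, contributing +2 × 28250 = +56500 cm⁻¹.
Net CFSE = -59380 + 56500 = -2880 cm⁻¹.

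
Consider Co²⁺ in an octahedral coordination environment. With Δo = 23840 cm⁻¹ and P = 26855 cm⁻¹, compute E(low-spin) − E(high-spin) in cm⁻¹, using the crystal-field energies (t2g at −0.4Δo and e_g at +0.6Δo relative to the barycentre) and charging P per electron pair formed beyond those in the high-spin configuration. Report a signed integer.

Co sits in group 9; removing 2 electrons leaves Co²⁺ with 9 − 2 = 7 d electrons.
High-spin d⁷ fills as t2g^5 e_g^2 with CFSE 5(−0.4) + 2(+0.6) = -0.8Δo = -19072 cm⁻¹.
Low-spin t2g^6 e_g^1 gives -1.8Δo = -42912 cm⁻¹, but forming 1 extra pair costs 1P = 26855 cm⁻¹, so E(LS) = -42912 + 26855 = -16057 cm⁻¹.
The difference is -16057 − (-19072) = 3015 cm⁻¹, so high-spin lies lower.

3015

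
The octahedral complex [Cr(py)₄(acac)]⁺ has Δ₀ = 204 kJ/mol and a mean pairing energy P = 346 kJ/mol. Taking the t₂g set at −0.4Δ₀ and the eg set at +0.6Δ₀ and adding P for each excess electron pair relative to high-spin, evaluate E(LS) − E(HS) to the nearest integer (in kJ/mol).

Ligand charges: 4×(+0) from py and 1×(-1) from acac⁻ sum to -1; with overall charge +1, Cr is +2.
Cr²⁺: group 6, so d-count = 6 − 2 = 4.
High-spin: t₂g³ eg¹, CFSE = -0.6Δ₀ = -122 kJ/mol.
Low-spin t₂g⁴ eg⁰ gives -1.6Δ₀ = -326 kJ/mol, but forming 1 extra pair costs 1P = 346 kJ/mol, so E(LS) = -326 + 346 = 20 kJ/mol.
The difference is 20 − (-122) = 142 kJ/mol, so high-spin lies lower.

142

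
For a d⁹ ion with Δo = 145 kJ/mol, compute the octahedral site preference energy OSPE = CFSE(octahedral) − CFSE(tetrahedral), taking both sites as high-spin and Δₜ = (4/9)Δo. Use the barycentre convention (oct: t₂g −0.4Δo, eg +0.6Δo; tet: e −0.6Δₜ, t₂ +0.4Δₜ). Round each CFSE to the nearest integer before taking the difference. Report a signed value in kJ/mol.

Octahedral (high-spin): t2g^6 e_g^3, CFSE = 6(−0.4) + 3(+0.6) = -0.6Δo = -0.6 × 145 = -87 kJ/mol.
Tetrahedral e^4 t2^5 gives -0.4Δₜ = -0.4 × (4/9) × 145 = -26 kJ/mol.
OSPE = CFSE(oct) − CFSE(tet) = -87 − (-26) = -61 kJ/mol.

-61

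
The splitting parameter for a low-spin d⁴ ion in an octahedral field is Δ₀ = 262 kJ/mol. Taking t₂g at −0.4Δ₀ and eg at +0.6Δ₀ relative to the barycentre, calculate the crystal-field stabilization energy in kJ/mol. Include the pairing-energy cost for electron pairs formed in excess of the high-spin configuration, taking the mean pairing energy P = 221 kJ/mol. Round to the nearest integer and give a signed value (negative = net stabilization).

-198

The d⁴ electrons fill as t₂g⁴ eg⁰.
CFSE(orbital) = 4×(-0.4Δ₀) + 0×(0.6Δ₀) = -1.6Δ₀; with Δ₀ = 262 kJ/mol that is -419 kJ/mol.
Pairing penalty: 1 pair vs 0 in the high-spin reference → 1 extra × P = 221 kJ/mol.
Net CFSE = -419 + 221 = -198 kJ/mol.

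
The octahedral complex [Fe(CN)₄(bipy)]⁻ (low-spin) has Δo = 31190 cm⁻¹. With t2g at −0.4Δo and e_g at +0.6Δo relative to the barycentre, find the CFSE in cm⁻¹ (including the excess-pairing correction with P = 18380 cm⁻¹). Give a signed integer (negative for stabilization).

-25620

Ligand charges: 4×(-1) from CN⁻ and 1×(+0) from bipy sum to -4; with overall charge -1, Fe is +3.
Group 8 minus oxidation state +3 gives a d⁵ configuration for Fe³⁺.
Configuration: t2g^5 e_g^0.
Orbital CFSE = 5(-0.4) + 0(0.6) = -2.0Δo = -2.0 × 31190 = -62380 cm⁻¹.
Pairing penalty: 2 pairs vs 0 in the high-spin reference → 2 extra × P = 36760 cm⁻¹.
Combining: -62380 + 36760 = -25620 cm⁻¹.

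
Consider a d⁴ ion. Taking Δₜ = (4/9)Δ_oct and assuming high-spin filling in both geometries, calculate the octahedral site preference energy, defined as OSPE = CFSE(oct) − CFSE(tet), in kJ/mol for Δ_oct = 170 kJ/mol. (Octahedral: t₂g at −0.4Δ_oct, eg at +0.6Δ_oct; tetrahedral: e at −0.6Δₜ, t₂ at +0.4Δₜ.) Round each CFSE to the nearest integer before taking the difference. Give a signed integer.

Octahedral high-spin t₂g³ eg¹: CFSE = -0.6 × 170 = -102 kJ/mol.
In a tetrahedral site the filling is e² t₂²: CFSE(tet) = -0.4Δₜ = -0.4 × (4/9)(170) = -30 kJ/mol.
OSPE = CFSE(oct) − CFSE(tet) = -102 − (-30) = -72 kJ/mol.

-72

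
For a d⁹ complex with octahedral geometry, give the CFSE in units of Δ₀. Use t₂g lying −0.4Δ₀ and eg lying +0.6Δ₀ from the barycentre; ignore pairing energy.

For octahedral d⁹ the high- and low-spin configurations coincide.
Configuration: t₂g⁶ eg³.
CFSE = 6(-0.4Δ₀) + 3(0.6Δ₀) = -2.4Δ₀ + 1.8Δ₀ = -0.6Δ₀.

-0.6 Δ₀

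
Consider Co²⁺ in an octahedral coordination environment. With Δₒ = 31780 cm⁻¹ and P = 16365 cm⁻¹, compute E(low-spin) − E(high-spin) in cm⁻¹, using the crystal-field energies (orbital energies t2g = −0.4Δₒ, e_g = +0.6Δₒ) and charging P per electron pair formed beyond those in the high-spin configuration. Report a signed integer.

-15415

Co sits in group 9; removing 2 electrons leaves Co²⁺ with 9 − 2 = 7 d electrons.
High-spin: t2g^5 e_g^2, CFSE = -0.8Δₒ = -25424 cm⁻¹.
Low-spin t2g^6 e_g^1 gives -1.8Δₒ = -57204 cm⁻¹, but forming 1 extra pair costs 1P = 16365 cm⁻¹, so E(LS) = -57204 + 16365 = -40839 cm⁻¹.
E(LS) − E(HS) = -40839 − (-25424) = -15415 cm⁻¹.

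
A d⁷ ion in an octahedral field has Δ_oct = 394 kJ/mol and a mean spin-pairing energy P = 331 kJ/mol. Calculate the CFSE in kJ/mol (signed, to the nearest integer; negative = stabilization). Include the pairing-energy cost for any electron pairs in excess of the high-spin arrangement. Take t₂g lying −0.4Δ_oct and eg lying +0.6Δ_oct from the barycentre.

-378

Since Δ_oct = 394 kJ/mol > P = 331 kJ/mol, the complex adopts the low-spin configuration.
Filling d⁷ accordingly: t₂g⁶ eg¹.
Orbital CFSE = -1.8Δ_oct = -1.8 × 394 = -709 kJ/mol.
Excess pairs vs high-spin: 3 − 2 = 1; pairing cost = +331 kJ/mol.
Net CFSE = -709 + 331 = -378 kJ/mol.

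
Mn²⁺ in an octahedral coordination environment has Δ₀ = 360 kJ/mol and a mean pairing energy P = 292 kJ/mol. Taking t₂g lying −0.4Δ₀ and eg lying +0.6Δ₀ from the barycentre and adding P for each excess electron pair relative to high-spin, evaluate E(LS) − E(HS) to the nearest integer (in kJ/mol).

Mn²⁺: group 7, so d-count = 7 − 2 = 5.
In the high-spin limit (t₂g³ eg²) the orbital term is 0.0Δ₀ = 0 kJ/mol, with no excess pairing.
Low-spin: t₂g⁵ eg⁰, orbital CFSE = -2.0Δ₀ = -720 kJ/mol; plus 2 excess pairs × P = +584 kJ/mol; total -136 kJ/mol.
Thus E(LS) − E(HS) = -136 kJ/mol.

-136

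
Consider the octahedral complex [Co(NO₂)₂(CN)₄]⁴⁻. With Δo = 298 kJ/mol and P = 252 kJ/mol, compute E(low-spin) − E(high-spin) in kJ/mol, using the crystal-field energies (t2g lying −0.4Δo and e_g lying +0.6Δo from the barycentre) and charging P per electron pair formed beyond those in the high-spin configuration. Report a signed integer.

Ligand charges: 2×(-1) from NO₂⁻ and 4×(-1) from CN⁻ sum to -6; with overall charge -4, Co is +2.
Co is in group 9, so Co²⁺ is d⁷ (9 − 2 = 7).
High-spin: t2g^5 e_g^2, CFSE = -0.8Δo = -238 kJ/mol.
For low-spin the configuration is t2g^6 e_g^1: orbital energy -1.8 × 298 = -536 kJ/mol, and 1 additional pair relative to high-spin adds 252 kJ/mol, giving -284 kJ/mol.
The difference is -284 − (-238) = -46 kJ/mol, so low-spin lies lower.

-46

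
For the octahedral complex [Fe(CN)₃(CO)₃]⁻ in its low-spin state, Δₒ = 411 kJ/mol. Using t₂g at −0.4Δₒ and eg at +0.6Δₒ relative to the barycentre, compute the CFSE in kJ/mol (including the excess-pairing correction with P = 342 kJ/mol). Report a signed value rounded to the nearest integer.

Ligand charges: 3×(-1) from CN⁻ and 3×(+0) from CO sum to -3; with overall charge -1, Fe is +2.
Fe²⁺: group 8, so d-count = 8 − 2 = 6.
Electron filling gives t₂g⁶ eg⁰.
The orbital stabilization is -2.4Δₒ = -2.4 × 411 = -986 kJ/mol.
Pairing penalty: 3 pairs vs 1 in the high-spin reference → 2 extra × P = 684 kJ/mol.
Overall CFSE = -986 + 684 = -302 kJ/mol.

-302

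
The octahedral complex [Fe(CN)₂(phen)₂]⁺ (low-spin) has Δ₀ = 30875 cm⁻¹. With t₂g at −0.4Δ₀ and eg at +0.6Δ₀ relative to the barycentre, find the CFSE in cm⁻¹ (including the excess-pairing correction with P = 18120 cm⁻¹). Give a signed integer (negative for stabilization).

Ligand charges: 2×(-1) from CN⁻ and 2×(+0) from phen sum to -2; with overall charge +1, Fe is +3.
Group 8 minus oxidation state +3 gives a d⁵ configuration for Fe³⁺.
The d⁵ electrons fill as t₂g⁵ eg⁰.
CFSE(orbital) = 5×(-0.4Δ₀) + 0×(0.6Δ₀) = -2.0Δ₀; with Δ₀ = 30875 cm⁻¹ that is -61750 cm⁻¹.
Relative to high-spin t₂g³ eg² (0 paired), the low-spin configuration has 2 additional pairs, contributing +2 × 18120 = +36240 cm⁻¹.
Overall CFSE = -61750 + 36240 = -25510 cm⁻¹.

-25510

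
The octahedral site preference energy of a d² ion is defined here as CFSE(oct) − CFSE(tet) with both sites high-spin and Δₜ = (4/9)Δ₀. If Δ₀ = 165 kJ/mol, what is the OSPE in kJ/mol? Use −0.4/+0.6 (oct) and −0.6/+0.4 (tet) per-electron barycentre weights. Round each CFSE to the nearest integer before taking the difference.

Octahedral high-spin t₂g² eg⁰: CFSE = -0.8 × 165 = -132 kJ/mol.
Tetrahedral: e² t₂⁰, CFSE = 2(−0.6) + 0(+0.4) = -1.2Δₜ = -1.2 × (4/9) × 165 = -88 kJ/mol.
Subtracting, OSPE = -132 − (-88) = -44 kJ/mol.

-44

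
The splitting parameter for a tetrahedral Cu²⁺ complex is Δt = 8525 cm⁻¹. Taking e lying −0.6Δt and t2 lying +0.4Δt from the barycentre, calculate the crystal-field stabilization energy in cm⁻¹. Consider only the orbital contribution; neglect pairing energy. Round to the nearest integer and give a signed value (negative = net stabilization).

-3410

Cu²⁺: group 11, so d-count = 11 − 2 = 9.
Tetrahedral fields are weak (Δₜ ≈ 4/9 Δₒ), so electrons fill high-spin.
The d⁹ electrons fill as e^4 t2^5.
CFSE(orbital) = 4×(-0.6Δt) + 5×(0.4Δt) = -0.4Δt; with Δt = 8525 cm⁻¹ that is -3410 cm⁻¹.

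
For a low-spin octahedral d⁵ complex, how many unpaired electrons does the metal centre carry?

1

Configuration: t2g^5 e_g^0, giving 1 unpaired electron.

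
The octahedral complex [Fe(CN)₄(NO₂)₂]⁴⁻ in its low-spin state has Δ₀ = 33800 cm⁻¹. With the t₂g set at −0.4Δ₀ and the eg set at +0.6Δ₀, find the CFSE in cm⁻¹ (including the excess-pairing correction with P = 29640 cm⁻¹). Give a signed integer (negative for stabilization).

-21840

Ligand charges: 4×(-1) from CN⁻ and 2×(-1) from NO₂⁻ sum to -6; with overall charge -4, Fe is +2.
Fe is in group 8, so Fe²⁺ is d⁶ (8 − 2 = 6).
Electron filling gives t₂g⁶ eg⁰.
The orbital stabilization is -2.4Δ₀ = -2.4 × 33800 = -81120 cm⁻¹.
Relative to high-spin t₂g⁴ eg² (1 paired), the low-spin configuration has 2 additional pairs, contributing +2 × 29640 = +59280 cm⁻¹.
Net CFSE = -81120 + 59280 = -21840 cm⁻¹.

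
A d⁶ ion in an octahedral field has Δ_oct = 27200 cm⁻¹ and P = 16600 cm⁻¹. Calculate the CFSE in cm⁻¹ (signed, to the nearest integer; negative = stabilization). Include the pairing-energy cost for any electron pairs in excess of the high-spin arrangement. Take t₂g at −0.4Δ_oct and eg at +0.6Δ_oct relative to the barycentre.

Δ_oct > P, so pairing is preferred: the ground state is low-spin.
That gives t₂g⁶ eg⁰.
Orbital CFSE = -2.4Δ_oct = -2.4 × 27200 = -65280 cm⁻¹.
Excess pairs vs high-spin: 3 − 1 = 2; pairing cost = +33200 cm⁻¹.
Net CFSE = -65280 + 33200 = -32080 cm⁻¹.

-32080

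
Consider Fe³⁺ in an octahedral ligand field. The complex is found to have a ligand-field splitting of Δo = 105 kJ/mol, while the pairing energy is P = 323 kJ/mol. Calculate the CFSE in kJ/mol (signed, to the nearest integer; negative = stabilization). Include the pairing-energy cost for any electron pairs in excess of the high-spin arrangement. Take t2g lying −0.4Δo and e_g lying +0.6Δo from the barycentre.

Group 8 minus oxidation state +3 gives a d⁵ configuration for Fe³⁺.
Δo < P, so pairing is avoided: the ground state is high-spin.
Filling d⁵ accordingly: t2g^3 e_g^2.
Orbital CFSE = 0.0Δo = 0.0 × 105 = 0 kJ/mol.
High-spin has no excess pairs, so no pairing correction applies.

0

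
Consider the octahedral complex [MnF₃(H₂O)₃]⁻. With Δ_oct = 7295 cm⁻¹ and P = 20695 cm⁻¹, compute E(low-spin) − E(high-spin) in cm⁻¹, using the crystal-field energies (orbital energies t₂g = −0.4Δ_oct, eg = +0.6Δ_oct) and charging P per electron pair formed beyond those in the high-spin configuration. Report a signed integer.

26800

Ligand charges: 3×(-1) from F⁻ and 3×(+0) from H₂O sum to -3; with overall charge -1, Mn is +2.
Mn²⁺: group 7, so d-count = 7 − 2 = 5.
In the high-spin limit (t₂g³ eg²) the orbital term is 0.0Δ_oct = 0 cm⁻¹, with no excess pairing.
For low-spin the configuration is t₂g⁵ eg⁰: orbital energy -2.0 × 7295 = -14590 cm⁻¹, and 2 additional pairs relative to high-spin add 41390 cm⁻¹, giving 26800 cm⁻¹.
Thus E(LS) − E(HS) = 26800 cm⁻¹.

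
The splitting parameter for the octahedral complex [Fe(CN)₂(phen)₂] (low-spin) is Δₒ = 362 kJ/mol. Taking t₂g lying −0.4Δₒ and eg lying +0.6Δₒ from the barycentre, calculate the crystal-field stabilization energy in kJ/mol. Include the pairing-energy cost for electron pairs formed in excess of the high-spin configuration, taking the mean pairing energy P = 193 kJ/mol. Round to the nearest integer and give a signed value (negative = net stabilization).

-483

Ligand charges: 2×(-1) from CN⁻ and 2×(+0) from phen sum to -2; with overall charge +0, Fe is +2.
Fe is in group 8, so Fe²⁺ is d⁶ (8 − 2 = 6).
Electron filling gives t₂g⁶ eg⁰.
CFSE(orbital) = 6×(-0.4Δₒ) + 0×(0.6Δₒ) = -2.4Δₒ; with Δₒ = 362 kJ/mol that is -869 kJ/mol.
Relative to high-spin t₂g⁴ eg² (1 paired), the low-spin configuration has 2 additional pairs, contributing +2 × 193 = +386 kJ/mol.
Overall CFSE = -869 + 386 = -483 kJ/mol.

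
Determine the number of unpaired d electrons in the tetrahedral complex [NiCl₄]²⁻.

Each Cl⁻ contributes -1; 4 × (-1) = -4. With overall charge -2, Ni is in the +2 oxidation state.
Ni is in group 10, so Ni²⁺ is d⁸ (10 − 2 = 8).
Tetrahedral splitting is small, so the complex is high-spin.
Configuration: e⁴ t₂⁴, giving 2 unpaired electrons.

2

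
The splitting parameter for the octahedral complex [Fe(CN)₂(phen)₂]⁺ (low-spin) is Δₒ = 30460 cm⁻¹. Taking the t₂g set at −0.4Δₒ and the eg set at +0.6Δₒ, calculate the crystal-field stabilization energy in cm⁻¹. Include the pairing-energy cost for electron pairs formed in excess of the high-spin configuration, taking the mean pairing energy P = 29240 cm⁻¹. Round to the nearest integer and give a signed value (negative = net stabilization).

-2440

Ligand charges: 2×(-1) from CN⁻ and 2×(+0) from phen sum to -2; with overall charge +1, Fe is +3.
Fe sits in group 8; removing 3 electrons leaves Fe³⁺ with 8 − 3 = 5 d electrons.
Electron filling gives t₂g⁵ eg⁰.
Orbital CFSE = 5(-0.4) + 0(0.6) = -2.0Δₒ = -2.0 × 30460 = -60920 cm⁻¹.
High-spin d⁵ would be t₂g³ eg² with 0 pairs; low-spin has 2, so 2 excess pairs cost +2P = +58480 cm⁻¹.
Combining: -60920 + 58480 = -2440 cm⁻¹.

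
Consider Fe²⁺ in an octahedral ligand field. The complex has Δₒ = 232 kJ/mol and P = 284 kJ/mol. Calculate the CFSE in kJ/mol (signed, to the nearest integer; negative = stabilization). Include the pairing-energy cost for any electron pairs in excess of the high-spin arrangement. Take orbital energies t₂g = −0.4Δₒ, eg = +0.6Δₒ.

Fe sits in group 8; removing 2 electrons leaves Fe²⁺ with 8 − 2 = 6 d electrons.
With Δₒ < P the complex is high-spin.
Filling d⁶ accordingly: t₂g⁴ eg².
Orbital CFSE = -0.4Δₒ = -0.4 × 232 = -93 kJ/mol.
High-spin has no excess pairs, so no pairing correction applies.

-93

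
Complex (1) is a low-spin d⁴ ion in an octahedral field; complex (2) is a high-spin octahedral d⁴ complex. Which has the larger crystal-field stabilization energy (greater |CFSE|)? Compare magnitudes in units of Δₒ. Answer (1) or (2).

(1): t₂g⁴ eg⁰, CFSE = -1.6Δₒ.
(2): t₂g³ eg¹, CFSE = -0.6Δₒ.
So (1) has the larger |CFSE|.

(1)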